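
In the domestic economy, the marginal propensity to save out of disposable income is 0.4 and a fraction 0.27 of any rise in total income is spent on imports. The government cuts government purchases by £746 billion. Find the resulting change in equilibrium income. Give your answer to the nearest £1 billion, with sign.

MPC = 1 − MPS = 1 − 0.4 = 0.6.
Government-spending multiplier = 1/(1 − c + m) = 1/(1 − 0.6 + 0.27) = 1/0.67 ≈ 1.493.
ΔY = k × ΔG = (−£746 billion) / 0.67 ≈ −£1,113 billion.

−£1,113 billion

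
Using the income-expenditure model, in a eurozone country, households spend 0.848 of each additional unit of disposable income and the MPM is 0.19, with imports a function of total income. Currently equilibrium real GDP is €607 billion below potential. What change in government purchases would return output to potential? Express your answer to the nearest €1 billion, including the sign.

Spending multiplier = 1/(1 − c + m) = 1/(1 − 0.848 + 0.19) = 1/0.342 ≈ 2.924.
Need ΔY = +€607 billion, so ΔG = ΔY/k = (+€607 billion) × 0.342 ≈ +€208 billion.
The government should increase government purchases by €208 billion.

+€208 billion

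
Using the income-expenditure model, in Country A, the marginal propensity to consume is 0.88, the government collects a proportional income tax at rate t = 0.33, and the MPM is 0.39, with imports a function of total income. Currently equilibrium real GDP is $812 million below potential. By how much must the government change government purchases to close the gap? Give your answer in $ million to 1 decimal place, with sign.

Spending multiplier = 1/(1 − c(1−t) + m) = 1/(1 − 0.88×0.67 + 0.39) = 1/0.8004 ≈ 1.249.
Need ΔY = +$812 million, so ΔG = ΔY/k = (+$812 million) × 0.8004 ≈ +$649.9 million.
The government should increase government purchases by $649.9 million.

+$649.9 million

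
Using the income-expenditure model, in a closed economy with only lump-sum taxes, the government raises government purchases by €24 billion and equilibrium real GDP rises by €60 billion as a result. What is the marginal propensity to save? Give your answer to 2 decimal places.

0.40

Implied spending multiplier k = ΔY/ΔG = 60/24 = 2.5.
Since k = 1/(1 − MPC), MPC = 1 − 1/k = 1 − ΔG/ΔY = 1 − 24/60 = 0.60.
MPS = 1 − MPC = 0.40.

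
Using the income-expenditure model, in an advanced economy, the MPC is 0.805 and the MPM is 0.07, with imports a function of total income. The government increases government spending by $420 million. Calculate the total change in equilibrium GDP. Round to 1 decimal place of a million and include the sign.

Expenditure multiplier = 1/(1 − c + m) = 1/(1 − 0.805 + 0.07) = 1/0.265 ≈ 3.774.
ΔY = k × ΔG = (+$420 million) / 0.265 ≈ +$1,584.9 million.

+$1,584.9 million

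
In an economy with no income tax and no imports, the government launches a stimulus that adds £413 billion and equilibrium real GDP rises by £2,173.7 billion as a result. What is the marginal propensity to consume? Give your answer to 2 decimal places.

0.81

Implied spending multiplier k = ΔY/ΔG = 2,173.7/413 ≈ 5.2632.
Since k = 1/(1 − MPC), MPC = 1 − 1/k = 1 − ΔG/ΔY = 1 − 413/2,173.7 ≈ 0.81.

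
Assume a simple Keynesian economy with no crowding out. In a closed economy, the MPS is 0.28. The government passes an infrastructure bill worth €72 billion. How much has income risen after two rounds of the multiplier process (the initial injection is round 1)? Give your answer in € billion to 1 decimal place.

MPC = 1 − MPS = 1 − 0.28 = 0.72.
Round 1 adds ΔG = €72 billion; each later round is MPC = 0.72 times the previous.
After 2 rounds: 72 + 51.84 = ΔG·(1 − c^2)/(1 − c) = 72 × (1 − 0.5184)/0.28 ≈ €123.8 billion.

€123.8 billion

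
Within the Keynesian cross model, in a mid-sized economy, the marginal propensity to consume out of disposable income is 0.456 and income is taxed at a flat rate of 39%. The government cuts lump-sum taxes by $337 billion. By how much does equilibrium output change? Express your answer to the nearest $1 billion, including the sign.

A lump-sum tax change of −$337 billion shifts disposable income by +$337 billion; first-round consumption changes by −c × ΔT = −0.456 × (−$337 billion) = +$153.672 billion.
Expenditure multiplier = 1/(1 − c(1−t)) = 1/(1 − 0.456×0.61) = 1/0.72184 ≈ 1.385.
The tax multiplier is −c × k ≈ −0.632, so ΔY = k × (−c·ΔT) = (+$153.672 billion) / 0.72184 ≈ +$213 billion.

+$213 billion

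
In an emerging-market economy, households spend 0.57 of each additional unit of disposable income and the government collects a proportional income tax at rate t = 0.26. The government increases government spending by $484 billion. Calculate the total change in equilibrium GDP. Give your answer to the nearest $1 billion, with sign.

+$837 billion

Spending multiplier = 1/(1 − c(1−t)) = 1/(1 − 0.57×0.74) = 1/0.5782 ≈ 1.73.
ΔY = k × ΔG = (+$484 billion) / 0.5782 ≈ +$837 billion.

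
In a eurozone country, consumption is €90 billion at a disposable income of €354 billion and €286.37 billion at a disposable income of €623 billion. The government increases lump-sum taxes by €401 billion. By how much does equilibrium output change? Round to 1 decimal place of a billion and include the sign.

MPC = ΔC/ΔYd = (286.37 − 90)/(623 − 354) = 196.37/269 = 0.73.
A lump-sum tax change of +€401 billion shifts disposable income by −€401 billion; first-round consumption changes by −c × ΔT = −0.73 × (+€401 billion) = −€292.73 billion.
Expenditure multiplier = 1/(1 − MPC) = 1/(1 − 0.73) = 1/0.27 ≈ 3.704.
The tax multiplier is −c × k ≈ −2.704, so ΔY = k × (−c·ΔT) = (−€292.73 billion) / 0.27 ≈ −€1,084.2 billion.

−€1,084.2 billion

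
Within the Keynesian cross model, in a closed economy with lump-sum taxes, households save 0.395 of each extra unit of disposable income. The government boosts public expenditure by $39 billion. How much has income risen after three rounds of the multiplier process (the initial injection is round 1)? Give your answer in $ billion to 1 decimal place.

MPC = 1 − MPS = 1 − 0.395 = 0.605.
Round 1 adds ΔG = $39 billion; each later round is MPC = 0.605 times the previous.
After 3 rounds: 39 + 23.595 + 14.274975 = ΔG·(1 − c^3)/(1 − c) = 39 × (1 − 0.221445125)/0.395 ≈ $76.9 billion.

$76.9 billion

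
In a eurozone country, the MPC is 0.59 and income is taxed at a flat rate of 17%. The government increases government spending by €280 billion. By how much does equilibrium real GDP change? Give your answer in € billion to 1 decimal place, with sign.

+€548.7 billion

Expenditure multiplier = 1/(1 − c(1−t)) = 1/(1 − 0.59×0.83) = 1/0.5103 ≈ 1.96.
ΔY = k × ΔG = (+€280 billion) / 0.5103 ≈ +€548.7 billion.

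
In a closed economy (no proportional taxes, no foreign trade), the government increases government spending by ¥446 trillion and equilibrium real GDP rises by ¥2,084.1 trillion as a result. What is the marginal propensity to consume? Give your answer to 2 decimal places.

0.79

Implied spending multiplier k = ΔY/ΔG = 2,084.1/446 ≈ 4.6729.
Since k = 1/(1 − MPC), MPC = 1 − 1/k = 1 − ΔG/ΔY = 1 − 446/2,084.1 ≈ 0.79.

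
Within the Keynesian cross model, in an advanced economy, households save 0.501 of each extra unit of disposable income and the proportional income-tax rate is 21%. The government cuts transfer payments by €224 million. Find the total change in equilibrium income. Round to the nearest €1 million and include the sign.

MPC = 1 − MPS = 1 − 0.501 = 0.499.
The transfer change shifts disposable income by −€224 million, so first-round consumption changes by c·ΔTR = 0.499 × (−€224 million) = −€111.776 million.
Expenditure multiplier = 1/(1 − c(1−t)) = 1/(1 − 0.499×0.79) = 1/0.60579 ≈ 1.651.
The transfer multiplier is c × k ≈ 0.824, so ΔY = k × (c·ΔTR) = (−€111.776 million) / 0.60579 ≈ −€185 million.

−€185 million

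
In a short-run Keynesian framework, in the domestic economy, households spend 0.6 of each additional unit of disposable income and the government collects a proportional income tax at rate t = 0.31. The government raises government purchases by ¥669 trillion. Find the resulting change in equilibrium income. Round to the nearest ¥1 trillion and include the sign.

Spending multiplier = 1/(1 − c(1−t)) = 1/(1 − 0.6×0.69) = 1/0.586 ≈ 1.706.
ΔY = k × ΔG = (+¥669 trillion) / 0.586 ≈ +¥1,142 trillion.

+¥1,142 trillion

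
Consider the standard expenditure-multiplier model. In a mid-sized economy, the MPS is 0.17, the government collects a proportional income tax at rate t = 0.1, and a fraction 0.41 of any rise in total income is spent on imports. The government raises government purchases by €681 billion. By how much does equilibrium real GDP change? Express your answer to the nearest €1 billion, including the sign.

MPC = 1 − MPS = 1 − 0.17 = 0.83.
Spending multiplier = 1/(1 − c(1−t) + m) = 1/(1 − 0.83×0.9 + 0.41) = 1/0.663 ≈ 1.508.
ΔY = k × ΔG = (+€681 billion) / 0.663 ≈ +€1,027 billion.

+€1,027 billion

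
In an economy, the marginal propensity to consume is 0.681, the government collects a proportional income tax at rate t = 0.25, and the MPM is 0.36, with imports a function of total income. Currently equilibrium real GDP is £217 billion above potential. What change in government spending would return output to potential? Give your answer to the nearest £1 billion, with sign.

Spending multiplier = 1/(1 − c(1−t) + m) = 1/(1 − 0.681×0.75 + 0.36) = 1/0.84925 ≈ 1.178.
Need ΔY = −£217 billion, so ΔG = ΔY/k = (−£217 billion) × 0.84925 ≈ −£184 billion.
The government should cut government spending by £184 billion.

−£184 billion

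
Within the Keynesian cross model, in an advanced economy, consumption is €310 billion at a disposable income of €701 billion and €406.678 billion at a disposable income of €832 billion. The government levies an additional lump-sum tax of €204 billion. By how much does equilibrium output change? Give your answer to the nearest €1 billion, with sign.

MPC = ΔC/ΔYd = (406.678 − 310)/(832 − 701) = 96.678/131 = 0.738.
A lump-sum tax change of +€204 billion shifts disposable income by −€204 billion; first-round consumption changes by −c × ΔT = −0.738 × (+€204 billion) = −€150.552 billion.
Expenditure multiplier = 1/(1 − MPC) = 1/(1 − 0.738) = 1/0.262 ≈ 3.817.
The tax multiplier is −c × k ≈ −2.817, so ΔY = k × (−c·ΔT) = (−€150.552 billion) / 0.262 ≈ −€575 billion.

−€575 billion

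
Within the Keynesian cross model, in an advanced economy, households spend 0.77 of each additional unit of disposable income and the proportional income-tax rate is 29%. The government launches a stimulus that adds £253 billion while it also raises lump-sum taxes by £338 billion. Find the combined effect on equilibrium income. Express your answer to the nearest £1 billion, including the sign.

−£16 billion

Expenditure multiplier = 1/(1 − c(1−t)) = 1/(1 − 0.77×0.71) = 1/0.4533 ≈ 2.206.
ΔG contributes k·ΔG = (+£253 billion) / 0.4533 ≈ +£558.1 billion.
ΔT of +£338 billion changes first-round spending by −c·ΔT = −£260.26 billion, contributing k·(−c·ΔT) = (−£260.26 billion) / 0.4533 ≈ −£574.1 billion.
Net ΔY = k(ΔG − c·ΔT) = (−£7.26 billion) / 0.4533 ≈ −£16 billion.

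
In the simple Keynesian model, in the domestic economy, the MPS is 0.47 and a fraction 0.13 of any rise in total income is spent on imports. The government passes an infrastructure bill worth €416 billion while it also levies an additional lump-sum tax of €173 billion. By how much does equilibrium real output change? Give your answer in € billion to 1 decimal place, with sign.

+€540.5 billion

MPC = 1 − MPS = 1 − 0.47 = 0.53.
Expenditure multiplier = 1/(1 − c + m) = 1/(1 − 0.53 + 0.13) = 1/0.6 ≈ 1.667.
ΔG contributes k·ΔG = (+€416 billion) / 0.6 ≈ +€693.3 billion.
ΔT of +€173 billion changes first-round spending by −c·ΔT = −€91.69 billion, contributing k·(−c·ΔT) = (−€91.69 billion) / 0.6 ≈ −€152.8 billion.
Net ΔY = k(ΔG − c·ΔT) = (+€324.31 billion) / 0.6 ≈ +€540.5 billion.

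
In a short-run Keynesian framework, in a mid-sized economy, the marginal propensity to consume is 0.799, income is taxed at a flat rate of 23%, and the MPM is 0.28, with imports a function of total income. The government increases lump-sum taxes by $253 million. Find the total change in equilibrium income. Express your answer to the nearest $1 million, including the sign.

−$304 million

A lump-sum tax change of +$253 million shifts disposable income by −$253 million; first-round consumption changes by −c × ΔT = −0.799 × (+$253 million) = −$202.147 million.
Expenditure multiplier = 1/(1 − c(1−t) + m) = 1/(1 − 0.799×0.77 + 0.28) = 1/0.66477 ≈ 1.504.
The tax multiplier is −c × k ≈ −1.202, so ΔY = k × (−c·ΔT) = (−$202.147 million) / 0.66477 ≈ −$304 million.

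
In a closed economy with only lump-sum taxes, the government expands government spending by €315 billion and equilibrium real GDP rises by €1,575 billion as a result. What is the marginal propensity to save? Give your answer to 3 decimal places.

0.200

Implied spending multiplier k = ΔY/ΔG = 1,575/315 = 5.
Since k = 1/(1 − MPC), MPC = 1 − 1/k = 1 − ΔG/ΔY = 1 − 315/1,575 = 0.800.
MPS = 1 − MPC = 0.200.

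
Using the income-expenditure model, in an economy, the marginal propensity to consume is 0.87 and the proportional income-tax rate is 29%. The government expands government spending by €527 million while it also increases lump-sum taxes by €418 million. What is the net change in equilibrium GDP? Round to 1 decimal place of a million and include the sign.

+€427.3 million

Expenditure multiplier = 1/(1 − c(1−t)) = 1/(1 − 0.87×0.71) = 1/0.3823 ≈ 2.616.
ΔG contributes k·ΔG = (+€527 million) / 0.3823 ≈ +€1,378.5 million.
ΔT of +€418 million changes first-round spending by −c·ΔT = −€363.66 million, contributing k·(−c·ΔT) = (−€363.66 million) / 0.3823 ≈ −€951.2 million.
Net ΔY = k(ΔG − c·ΔT) = (+€163.34 million) / 0.3823 ≈ +€427.3 million.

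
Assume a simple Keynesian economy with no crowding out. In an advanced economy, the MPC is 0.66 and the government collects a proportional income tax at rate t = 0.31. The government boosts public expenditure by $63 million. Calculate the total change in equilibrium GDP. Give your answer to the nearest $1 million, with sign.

+$116 million

Spending multiplier = 1/(1 − c(1−t)) = 1/(1 − 0.66×0.69) = 1/0.5446 ≈ 1.836.
ΔY = k × ΔG = (+$63 million) / 0.5446 ≈ +$116 million.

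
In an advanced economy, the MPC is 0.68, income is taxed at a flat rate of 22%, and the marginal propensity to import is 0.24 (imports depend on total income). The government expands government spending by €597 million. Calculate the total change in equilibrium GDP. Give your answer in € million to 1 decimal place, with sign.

Spending multiplier = 1/(1 − c(1−t) + m) = 1/(1 − 0.68×0.78 + 0.24) = 1/0.7096 ≈ 1.409.
ΔY = k × ΔG = (+€597 million) / 0.7096 ≈ +€841.3 million.

+€841.3 million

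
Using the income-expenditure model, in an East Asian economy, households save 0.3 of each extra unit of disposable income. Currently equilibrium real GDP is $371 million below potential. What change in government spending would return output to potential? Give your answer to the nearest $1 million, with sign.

+$111 million

MPC = 1 − MPS = 1 − 0.3 = 0.7.
Spending multiplier = 1/(1 − MPC) = 1/(1 − 0.7) = 1/0.3 ≈ 3.333.
Need ΔY = +$371 million, so ΔG = ΔY/k = (+$371 million) × 0.3 ≈ +$111 million.
The government should increase government spending by $111 million.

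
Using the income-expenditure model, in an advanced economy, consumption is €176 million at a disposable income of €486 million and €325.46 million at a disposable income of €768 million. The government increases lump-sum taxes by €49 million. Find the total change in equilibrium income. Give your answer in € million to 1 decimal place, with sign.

−€55.3 million

MPC = ΔC/ΔYd = (325.46 − 176)/(768 − 486) = 149.46/282 = 0.53.
A lump-sum tax change of +€49 million shifts disposable income by −€49 million; first-round consumption changes by −c × ΔT = −0.53 × (+€49 million) = −€25.97 million.
Expenditure multiplier = 1/(1 − MPC) = 1/(1 − 0.53) = 1/0.47 ≈ 2.128.
The tax multiplier is −c × k ≈ −1.128, so ΔY = k × (−c·ΔT) = (−€25.97 million) / 0.47 ≈ −€55.3 million.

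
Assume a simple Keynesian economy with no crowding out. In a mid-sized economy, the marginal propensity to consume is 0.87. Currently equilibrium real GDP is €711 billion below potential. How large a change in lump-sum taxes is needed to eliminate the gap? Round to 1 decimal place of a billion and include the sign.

−€106.2 billion

Spending multiplier = 1/(1 − MPC) = 1/(1 − 0.87) = 1/0.13 ≈ 7.692.
Tax multiplier = −c·k = −0.87/0.13 ≈ −6.692. Need ΔY = +€711 billion, so ΔT = ΔY/(−c·k) = −(+€711 billion) × 0.13 / 0.87 ≈ −€106.2 billion.
The government should cut lump-sum taxes by €106.2 billion.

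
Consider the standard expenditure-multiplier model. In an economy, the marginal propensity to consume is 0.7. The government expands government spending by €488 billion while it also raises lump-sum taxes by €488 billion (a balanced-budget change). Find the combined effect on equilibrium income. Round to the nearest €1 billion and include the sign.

Expenditure multiplier = 1/(1 − MPC) = 1/(1 − 0.7) = 1/0.3 ≈ 3.333.
ΔG contributes k·ΔG = (+€488 billion) / 0.3 ≈ +€1,626.7 billion.
ΔT of +€488 billion changes first-round spending by −c·ΔT = −€341.6 billion, contributing k·(−c·ΔT) = (−€341.6 billion) / 0.3 ≈ −€1,138.7 billion.
With ΔG = ΔT and no other leakages, the balanced-budget multiplier is 1, so ΔY = ΔG = +€488 billion.

+€488 billion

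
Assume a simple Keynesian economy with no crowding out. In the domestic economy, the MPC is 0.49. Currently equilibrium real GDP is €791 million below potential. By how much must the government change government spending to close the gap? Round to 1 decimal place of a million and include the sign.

+€403.4 million

Spending multiplier = 1/(1 − MPC) = 1/(1 − 0.49) = 1/0.51 ≈ 1.961.
Need ΔY = +€791 million, so ΔG = ΔY/k = (+€791 million) × 0.51 ≈ +€403.4 million.
The government should increase government spending by €403.4 million.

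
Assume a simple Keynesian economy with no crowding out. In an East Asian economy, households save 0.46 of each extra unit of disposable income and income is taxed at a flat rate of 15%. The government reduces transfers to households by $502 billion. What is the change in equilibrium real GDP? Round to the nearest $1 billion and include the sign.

−$501 billion

MPC = 1 − MPS = 1 − 0.46 = 0.54.
The transfer change shifts disposable income by −$502 billion, so first-round consumption changes by c·ΔTR = 0.54 × (−$502 billion) = −$271.08 billion.
Expenditure multiplier = 1/(1 − c(1−t)) = 1/(1 − 0.54×0.85) = 1/0.541 ≈ 1.848.
The transfer multiplier is c × k ≈ 0.998, so ΔY = k × (c·ΔTR) = (−$271.08 billion) / 0.541 ≈ −$501 billion.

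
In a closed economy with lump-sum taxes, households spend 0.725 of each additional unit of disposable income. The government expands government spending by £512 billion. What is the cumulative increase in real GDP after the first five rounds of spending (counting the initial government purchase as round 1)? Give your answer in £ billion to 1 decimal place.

£1,488.9 billion

Round 1 adds ΔG = £512 billion; each later round is MPC = 0.725 times the previous.
After 5 rounds: 512 + 371.2 + 269.12 + 195.112 + 141.4562 = ΔG·(1 − c^5)/(1 − c) = 512 × (1 − 0.200304189453125)/0.275 ≈ £1,488.9 billion.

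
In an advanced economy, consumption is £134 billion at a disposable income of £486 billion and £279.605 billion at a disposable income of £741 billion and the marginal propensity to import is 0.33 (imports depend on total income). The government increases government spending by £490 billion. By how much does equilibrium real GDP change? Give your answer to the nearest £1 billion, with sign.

MPC = ΔC/ΔYd = (279.605 − 134)/(741 − 486) = 145.605/255 = 0.571.
Spending multiplier = 1/(1 − c + m) = 1/(1 − 0.571 + 0.33) = 1/0.759 ≈ 1.318.
ΔY = k × ΔG = (+£490 billion) / 0.759 ≈ +£646 billion.

+£646 billion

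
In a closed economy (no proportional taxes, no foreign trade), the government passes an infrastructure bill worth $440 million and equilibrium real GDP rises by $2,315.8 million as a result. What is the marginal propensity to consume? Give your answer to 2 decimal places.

Implied spending multiplier k = ΔY/ΔG = 2,315.8/440 ≈ 5.2632.
Since k = 1/(1 − MPC), MPC = 1 − 1/k = 1 − ΔG/ΔY = 1 − 440/2,315.8 ≈ 0.81.

0.81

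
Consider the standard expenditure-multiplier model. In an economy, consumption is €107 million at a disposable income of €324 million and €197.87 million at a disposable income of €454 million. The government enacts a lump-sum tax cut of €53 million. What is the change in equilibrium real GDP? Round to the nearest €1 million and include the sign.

MPC = ΔC/ΔYd = (197.87 − 107)/(454 − 324) = 90.87/130 = 0.699.
A lump-sum tax change of −€53 million shifts disposable income by +€53 million; first-round consumption changes by −c × ΔT = −0.699 × (−€53 million) = +€37.047 million.
Expenditure multiplier = 1/(1 − MPC) = 1/(1 − 0.699) = 1/0.301 ≈ 3.322.
The tax multiplier is −c × k ≈ −2.322, so ΔY = k × (−c·ΔT) = (+€37.047 million) / 0.301 ≈ +€123 million.

+€123 million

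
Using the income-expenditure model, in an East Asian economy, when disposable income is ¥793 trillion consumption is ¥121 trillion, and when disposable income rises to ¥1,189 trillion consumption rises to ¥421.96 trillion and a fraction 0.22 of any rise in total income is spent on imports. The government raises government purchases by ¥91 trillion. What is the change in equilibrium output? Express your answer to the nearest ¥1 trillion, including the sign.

MPC = ΔC/ΔYd = (421.96 − 121)/(1,189 − 793) = 300.96/396 = 0.76.
Spending multiplier = 1/(1 − c + m) = 1/(1 − 0.76 + 0.22) = 1/0.46 ≈ 2.174.
ΔY = k × ΔG = (+¥91 trillion) / 0.46 ≈ +¥198 trillion.

+¥198 trillion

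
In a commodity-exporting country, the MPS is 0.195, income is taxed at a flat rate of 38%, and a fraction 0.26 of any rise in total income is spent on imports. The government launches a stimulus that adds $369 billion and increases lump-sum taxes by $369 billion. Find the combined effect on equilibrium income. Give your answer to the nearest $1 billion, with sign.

MPC = 1 − MPS = 1 − 0.195 = 0.805.
Expenditure multiplier = 1/(1 − c(1−t) + m) = 1/(1 − 0.805×0.62 + 0.26) = 1/0.7609 ≈ 1.314.
ΔG contributes k·ΔG = (+$369 billion) / 0.7609 ≈ +$485 billion.
ΔT of +$369 billion changes first-round spending by −c·ΔT = −$297.045 billion, contributing k·(−c·ΔT) = (−$297.045 billion) / 0.7609 ≈ −$390.4 billion.
Net ΔY = k(ΔG − c·ΔT) = (+$71.955 billion) / 0.7609 ≈ +$95 billion.

+$95 billion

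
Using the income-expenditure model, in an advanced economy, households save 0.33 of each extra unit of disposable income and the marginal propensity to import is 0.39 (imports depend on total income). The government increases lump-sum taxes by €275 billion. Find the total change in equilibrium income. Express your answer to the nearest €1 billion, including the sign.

−€256 billion

MPC = 1 − MPS = 1 − 0.33 = 0.67.
A lump-sum tax change of +€275 billion shifts disposable income by −€275 billion; first-round consumption changes by −c × ΔT = −0.67 × (+€275 billion) = −€184.25 billion.
Expenditure multiplier = 1/(1 − c + m) = 1/(1 − 0.67 + 0.39) = 1/0.72 ≈ 1.389.
The tax multiplier is −c × k ≈ −0.931, so ΔY = k × (−c·ΔT) = (−€184.25 billion) / 0.72 ≈ −€256 billion.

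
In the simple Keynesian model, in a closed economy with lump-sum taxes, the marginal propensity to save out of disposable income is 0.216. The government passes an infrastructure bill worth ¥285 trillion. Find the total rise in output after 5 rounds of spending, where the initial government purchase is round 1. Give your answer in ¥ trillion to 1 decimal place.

MPC = 1 − MPS = 1 − 0.216 = 0.784.
Round 1 adds ΔG = ¥285 trillion; each later round is MPC = 0.784 times the previous.
After 5 rounds: 285 + 223.44 + 175.17696 + 137.33873664 + 107.67356952576 = ΔG·(1 − c^5)/(1 − c) = 285 × (1 − 0.296196766695424)/0.216 ≈ ¥928.6 trillion.

¥928.6 trillion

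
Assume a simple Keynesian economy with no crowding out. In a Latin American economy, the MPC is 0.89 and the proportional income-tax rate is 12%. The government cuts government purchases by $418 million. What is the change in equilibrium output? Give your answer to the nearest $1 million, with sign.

Spending multiplier = 1/(1 − c(1−t)) = 1/(1 − 0.89×0.88) = 1/0.2168 ≈ 4.613.
ΔY = k × ΔG = (−$418 million) / 0.2168 ≈ −$1,928 million.

−$1,928 million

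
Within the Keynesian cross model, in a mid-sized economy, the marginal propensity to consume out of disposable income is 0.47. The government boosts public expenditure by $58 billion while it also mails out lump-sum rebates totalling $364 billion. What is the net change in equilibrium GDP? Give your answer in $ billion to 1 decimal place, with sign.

+$432.2 billion

Expenditure multiplier = 1/(1 − MPC) = 1/(1 − 0.47) = 1/0.53 ≈ 1.887.
ΔG contributes k·ΔG = (+$58 billion) / 0.53 ≈ +$109.4 billion.
ΔT of −$364 billion changes first-round spending by −c·ΔT = +$171.08 billion, contributing k·(−c·ΔT) = (+$171.08 billion) / 0.53 ≈ +$322.8 billion.
Net ΔY = k(ΔG − c·ΔT) = (+$229.08 billion) / 0.53 ≈ +$432.2 billion.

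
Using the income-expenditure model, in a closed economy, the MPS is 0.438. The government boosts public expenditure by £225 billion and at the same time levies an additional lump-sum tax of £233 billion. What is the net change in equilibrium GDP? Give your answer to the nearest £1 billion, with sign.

MPC = 1 − MPS = 1 − 0.438 = 0.562.
Expenditure multiplier = 1/(1 − MPC) = 1/(1 − 0.562) = 1/0.438 ≈ 2.283.
ΔG contributes k·ΔG = (+£225 billion) / 0.438 ≈ +£513.7 billion.
ΔT of +£233 billion changes first-round spending by −c·ΔT = −£130.946 billion, contributing k·(−c·ΔT) = (−£130.946 billion) / 0.438 ≈ −£299 billion.
Net ΔY = k(ΔG − c·ΔT) = (+£94.054 billion) / 0.438 ≈ +£215 billion.

+£215 billion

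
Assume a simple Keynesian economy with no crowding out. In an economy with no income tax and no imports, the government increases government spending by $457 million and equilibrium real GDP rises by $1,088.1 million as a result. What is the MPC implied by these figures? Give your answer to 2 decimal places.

Implied spending multiplier k = ΔY/ΔG = 1,088.1/457 ≈ 2.381.
Since k = 1/(1 − MPC), MPC = 1 − 1/k = 1 − ΔG/ΔY = 1 − 457/1,088.1 ≈ 0.58.

0.58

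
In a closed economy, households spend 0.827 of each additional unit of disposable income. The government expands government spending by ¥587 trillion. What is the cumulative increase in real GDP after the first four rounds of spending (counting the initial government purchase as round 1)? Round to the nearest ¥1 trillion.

¥1,806 trillion

Round 1 adds ΔG = ¥587 trillion; each later round is MPC = 0.827 times the previous.
After 4 rounds: 587 + 485.449 + 401.466323 + 332.012649121 = ΔG·(1 − c^4)/(1 − c) = 587 × (1 − 0.467758877041)/0.173 ≈ ¥1,806 trillion.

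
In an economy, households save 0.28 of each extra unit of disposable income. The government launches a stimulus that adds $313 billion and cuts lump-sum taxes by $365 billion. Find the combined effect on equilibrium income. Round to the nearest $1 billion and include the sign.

MPC = 1 − MPS = 1 − 0.28 = 0.72.
Expenditure multiplier = 1/(1 − MPC) = 1/(1 − 0.72) = 1/0.28 ≈ 3.571.
ΔG contributes k·ΔG = (+$313 billion) / 0.28 ≈ +$1,117.9 billion.
ΔT of −$365 billion changes first-round spending by −c·ΔT = +$262.8 billion, contributing k·(−c·ΔT) = (+$262.8 billion) / 0.28 ≈ +$938.6 billion.
Net ΔY = k(ΔG − c·ΔT) = (+$575.8 billion) / 0.28 ≈ +$2,056 billion.

+$2,056 billion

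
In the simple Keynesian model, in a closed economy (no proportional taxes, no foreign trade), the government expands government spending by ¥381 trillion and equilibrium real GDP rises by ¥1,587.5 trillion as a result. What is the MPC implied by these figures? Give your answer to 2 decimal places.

Implied spending multiplier k = ΔY/ΔG = 1,587.5/381 ≈ 4.1667.
Since k = 1/(1 − MPC), MPC = 1 − 1/k = 1 − ΔG/ΔY = 1 − 381/1,587.5 = 0.76.

0.76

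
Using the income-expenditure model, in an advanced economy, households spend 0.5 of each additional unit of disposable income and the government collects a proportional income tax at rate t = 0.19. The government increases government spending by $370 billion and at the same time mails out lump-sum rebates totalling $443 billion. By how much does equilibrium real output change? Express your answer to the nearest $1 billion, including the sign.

Expenditure multiplier = 1/(1 − c(1−t)) = 1/(1 − 0.5×0.81) = 1/0.595 ≈ 1.681.
ΔG contributes k·ΔG = (+$370 billion) / 0.595 ≈ +$621.8 billion.
ΔT of −$443 billion changes first-round spending by −c·ΔT = +$221.5 billion, contributing k·(−c·ΔT) = (+$221.5 billion) / 0.595 ≈ +$372.3 billion.
Net ΔY = k(ΔG − c·ΔT) = (+$591.5 billion) / 0.595 ≈ +$994 billion.

+$994 billion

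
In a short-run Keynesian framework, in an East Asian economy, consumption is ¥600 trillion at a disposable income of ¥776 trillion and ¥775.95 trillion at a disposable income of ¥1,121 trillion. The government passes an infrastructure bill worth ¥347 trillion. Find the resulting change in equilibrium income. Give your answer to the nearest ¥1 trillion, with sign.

MPC = ΔC/ΔYd = (775.95 − 600)/(1,121 − 776) = 175.95/345 = 0.51.
Government-spending multiplier = 1/(1 − MPC) = 1/(1 − 0.51) = 1/0.49 ≈ 2.041.
ΔY = k × ΔG = (+¥347 trillion) / 0.49 ≈ +¥708 trillion.

+¥708 trillion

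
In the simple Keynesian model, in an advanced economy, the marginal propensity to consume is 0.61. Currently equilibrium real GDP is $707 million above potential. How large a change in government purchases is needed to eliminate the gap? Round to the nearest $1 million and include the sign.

−$276 million

Spending multiplier = 1/(1 − MPC) = 1/(1 − 0.61) = 1/0.39 ≈ 2.564.
Need ΔY = −$707 million, so ΔG = ΔY/k = (−$707 million) × 0.39 ≈ −$276 million.
The government should cut government purchases by $276 million.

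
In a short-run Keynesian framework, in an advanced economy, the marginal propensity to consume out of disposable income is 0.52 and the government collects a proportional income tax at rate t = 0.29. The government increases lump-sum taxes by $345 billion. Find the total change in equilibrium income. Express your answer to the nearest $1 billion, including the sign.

−$284 billion

A lump-sum tax change of +$345 billion shifts disposable income by −$345 billion; first-round consumption changes by −c × ΔT = −0.52 × (+$345 billion) = −$179.4 billion.
Expenditure multiplier = 1/(1 − c(1−t)) = 1/(1 − 0.52×0.71) = 1/0.6308 ≈ 1.585.
The tax multiplier is −c × k ≈ −0.824, so ΔY = k × (−c·ΔT) = (−$179.4 billion) / 0.6308 ≈ −$284 billion.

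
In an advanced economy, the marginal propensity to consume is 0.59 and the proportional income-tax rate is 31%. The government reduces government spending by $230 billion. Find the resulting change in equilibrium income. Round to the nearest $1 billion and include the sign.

Government-spending multiplier = 1/(1 − c(1−t)) = 1/(1 − 0.59×0.69) = 1/0.5929 ≈ 1.687.
ΔY = k × ΔG = (−$230 billion) / 0.5929 ≈ −$388 billion.

−$388 billion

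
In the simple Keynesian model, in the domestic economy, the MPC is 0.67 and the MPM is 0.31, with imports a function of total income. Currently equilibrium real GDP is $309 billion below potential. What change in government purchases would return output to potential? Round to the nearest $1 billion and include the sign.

+$198 billion

Spending multiplier = 1/(1 − c + m) = 1/(1 − 0.67 + 0.31) = 1/0.64 ≈ 1.563.
Need ΔY = +$309 billion, so ΔG = ΔY/k = (+$309 billion) × 0.64 ≈ +$198 billion.
The government should increase government purchases by $198 billion.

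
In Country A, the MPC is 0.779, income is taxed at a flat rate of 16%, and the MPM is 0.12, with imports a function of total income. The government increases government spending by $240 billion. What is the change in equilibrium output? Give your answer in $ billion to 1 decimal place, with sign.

Government-spending multiplier = 1/(1 − c(1−t) + m) = 1/(1 − 0.779×0.84 + 0.12) = 1/0.46564 ≈ 2.148.
ΔY = k × ΔG = (+$240 billion) / 0.46564 ≈ +$515.4 billion.

+$515.4 billion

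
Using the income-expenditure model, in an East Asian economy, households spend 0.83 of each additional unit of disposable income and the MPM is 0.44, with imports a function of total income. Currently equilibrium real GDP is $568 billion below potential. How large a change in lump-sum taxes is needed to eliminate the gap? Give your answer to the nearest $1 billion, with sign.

Spending multiplier = 1/(1 − c + m) = 1/(1 − 0.83 + 0.44) = 1/0.61 ≈ 1.639.
Tax multiplier = −c·k = −0.83/0.61 ≈ −1.361. Need ΔY = +$568 billion, so ΔT = ΔY/(−c·k) = −(+$568 billion) × 0.61 / 0.83 ≈ −$417 billion.
The government should cut lump-sum taxes by $417 billion.

−$417 billion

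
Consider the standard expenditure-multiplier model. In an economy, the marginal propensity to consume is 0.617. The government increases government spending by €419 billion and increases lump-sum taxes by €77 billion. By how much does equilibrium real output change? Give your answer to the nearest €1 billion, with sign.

+€970 billion

Expenditure multiplier = 1/(1 − MPC) = 1/(1 − 0.617) = 1/0.383 ≈ 2.611.
ΔG contributes k·ΔG = (+€419 billion) / 0.383 ≈ +€1,094 billion.
ΔT of +€77 billion changes first-round spending by −c·ΔT = −€47.509 billion, contributing k·(−c·ΔT) = (−€47.509 billion) / 0.383 ≈ −€124 billion.
Net ΔY = k(ΔG − c·ΔT) = (+€371.491 billion) / 0.383 ≈ +€970 billion.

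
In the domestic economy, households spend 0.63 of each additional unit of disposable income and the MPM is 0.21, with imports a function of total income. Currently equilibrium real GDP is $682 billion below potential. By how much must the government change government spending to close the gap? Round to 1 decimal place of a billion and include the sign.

+$395.6 billion

Spending multiplier = 1/(1 − c + m) = 1/(1 − 0.63 + 0.21) = 1/0.58 ≈ 1.724.
Need ΔY = +$682 billion, so ΔG = ΔY/k = (+$682 billion) × 0.58 ≈ +$395.6 billion.
The government should increase government spending by $395.6 billion.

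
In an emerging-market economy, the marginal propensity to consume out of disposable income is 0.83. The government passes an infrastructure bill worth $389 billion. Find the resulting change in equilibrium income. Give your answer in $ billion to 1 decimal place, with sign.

+$2,288.2 billion

Expenditure multiplier = 1/(1 − MPC) = 1/(1 − 0.83) = 1/0.17 ≈ 5.882.
ΔY = k × ΔG = (+$389 billion) / 0.17 ≈ +$2,288.2 billion.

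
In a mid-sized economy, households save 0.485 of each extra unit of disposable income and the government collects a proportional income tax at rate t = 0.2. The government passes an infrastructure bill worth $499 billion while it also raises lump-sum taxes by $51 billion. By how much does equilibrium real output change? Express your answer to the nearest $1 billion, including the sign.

MPC = 1 − MPS = 1 − 0.485 = 0.515.
Expenditure multiplier = 1/(1 − c(1−t)) = 1/(1 − 0.515×0.8) = 1/0.588 ≈ 1.701.
ΔG contributes k·ΔG = (+$499 billion) / 0.588 ≈ +$848.6 billion.
ΔT of +$51 billion changes first-round spending by −c·ΔT = −$26.265 billion, contributing k·(−c·ΔT) = (−$26.265 billion) / 0.588 ≈ −$44.7 billion.
Net ΔY = k(ΔG − c·ΔT) = (+$472.735 billion) / 0.588 ≈ +$804 billion.

+$804 billion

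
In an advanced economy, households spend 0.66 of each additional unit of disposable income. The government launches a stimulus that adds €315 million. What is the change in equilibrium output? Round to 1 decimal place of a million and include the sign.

Expenditure multiplier = 1/(1 − MPC) = 1/(1 − 0.66) = 1/0.34 ≈ 2.941.
ΔY = k × ΔG = (+€315 million) / 0.34 ≈ +€926.5 million.

+€926.5 million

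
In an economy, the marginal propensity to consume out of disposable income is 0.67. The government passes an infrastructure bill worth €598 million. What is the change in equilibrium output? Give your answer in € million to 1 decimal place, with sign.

Spending multiplier = 1/(1 − MPC) = 1/(1 − 0.67) = 1/0.33 ≈ 3.03.
ΔY = k × ΔG = (+€598 million) / 0.33 ≈ +€1,812.1 million.

+€1,812.1 million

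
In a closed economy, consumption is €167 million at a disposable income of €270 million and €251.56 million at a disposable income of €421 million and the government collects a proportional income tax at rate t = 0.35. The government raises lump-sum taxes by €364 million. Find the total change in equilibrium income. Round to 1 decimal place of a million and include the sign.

−€320.5 million

MPC = ΔC/ΔYd = (251.56 − 167)/(421 − 270) = 84.56/151 = 0.56.
A lump-sum tax change of +€364 million shifts disposable income by −€364 million; first-round consumption changes by −c × ΔT = −0.56 × (+€364 million) = −€203.84 million.
Expenditure multiplier = 1/(1 − c(1−t)) = 1/(1 − 0.56×0.65) = 1/0.636 ≈ 1.572.
The tax multiplier is −c × k ≈ −0.881, so ΔY = k × (−c·ΔT) = (−€203.84 million) / 0.636 ≈ −€320.5 million.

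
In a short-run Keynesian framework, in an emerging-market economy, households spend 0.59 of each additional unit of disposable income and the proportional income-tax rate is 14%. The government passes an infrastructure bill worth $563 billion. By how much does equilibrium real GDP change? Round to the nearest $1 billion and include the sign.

+$1,143 billion

Spending multiplier = 1/(1 − c(1−t)) = 1/(1 − 0.59×0.86) = 1/0.4926 ≈ 2.03.
ΔY = k × ΔG = (+$563 billion) / 0.4926 ≈ +$1,143 billion.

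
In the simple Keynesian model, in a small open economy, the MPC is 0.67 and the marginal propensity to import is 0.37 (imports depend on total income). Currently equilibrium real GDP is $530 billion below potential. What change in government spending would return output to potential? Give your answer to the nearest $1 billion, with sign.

Spending multiplier = 1/(1 − c + m) = 1/(1 − 0.67 + 0.37) = 1/0.7 ≈ 1.429.
Need ΔY = +$530 billion, so ΔG = ΔY/k = (+$530 billion) × 0.7 = +$371 billion.
The government should increase government spending by $371 billion.

+$371 billion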